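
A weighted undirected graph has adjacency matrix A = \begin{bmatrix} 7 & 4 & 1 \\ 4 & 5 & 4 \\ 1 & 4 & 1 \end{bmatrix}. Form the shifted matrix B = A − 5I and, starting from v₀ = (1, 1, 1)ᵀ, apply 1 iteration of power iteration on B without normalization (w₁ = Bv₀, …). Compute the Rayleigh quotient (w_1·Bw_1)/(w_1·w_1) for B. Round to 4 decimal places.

B = A − 5I has rows (2, 4, 1); (4, 0, 4); (1, 4, -4)
w1 = Bv₀ = (2·1 + 4·1 + 1·1; 4·1 + 0·1 + 4·1; 1·1 + 4·1 + (-4)·1) = (7, 8, 1)
Bw1 = (47, 32, 35)
w1·Bw1 = 620; w1·w1 = 114; μ ≈ 620/114 = 5.4386

μ ≈ 5.4386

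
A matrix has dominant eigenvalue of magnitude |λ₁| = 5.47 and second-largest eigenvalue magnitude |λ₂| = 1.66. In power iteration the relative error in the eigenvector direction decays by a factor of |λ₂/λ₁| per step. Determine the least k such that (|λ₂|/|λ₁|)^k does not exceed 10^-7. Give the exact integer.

14

|λ₂/λ₁| = 1.66/5.47 = 0.30347
Need k ≥ ln(10^-7) / ln(0.30347) = -16.1181 / -1.1925 ≈ 13.517
Smallest integer k satisfying the bound: 14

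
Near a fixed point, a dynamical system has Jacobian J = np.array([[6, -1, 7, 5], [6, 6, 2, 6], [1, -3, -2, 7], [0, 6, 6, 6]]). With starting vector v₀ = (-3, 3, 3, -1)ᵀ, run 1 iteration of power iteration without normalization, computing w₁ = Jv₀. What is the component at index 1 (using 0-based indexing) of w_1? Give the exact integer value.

w1 = Jv₀ = (-5, 0, -25, 30)
The requested component of w1 is 0.

0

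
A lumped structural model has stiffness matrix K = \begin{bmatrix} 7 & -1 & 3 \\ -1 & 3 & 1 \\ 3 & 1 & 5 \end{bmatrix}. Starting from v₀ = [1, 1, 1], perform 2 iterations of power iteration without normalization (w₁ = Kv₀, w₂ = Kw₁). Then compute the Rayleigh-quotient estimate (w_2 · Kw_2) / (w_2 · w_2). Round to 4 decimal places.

9.0610

w1 = Kv₀ = (7·1 + (-1)·1 + 3·1; (-1)·1 + 3·1 + 1·1; 3·1 + 1·1 + 5·1) = (9, 3, 9)
w2 = Kw1 = (7·9 + (-1)·3 + 3·9; (-1)·9 + 3·3 + 1·9; 3·9 + 1·3 + 5·9) = (87, 9, 75)
Kw2 = (825, 15, 645)
w2·Kw2 = 87·825 + 9·15 + 75·645 = 120285; w2·w2 = 87·87 + 9·9 + 75·75 = 13275
λ ≈ 120285/13275 = 9.0610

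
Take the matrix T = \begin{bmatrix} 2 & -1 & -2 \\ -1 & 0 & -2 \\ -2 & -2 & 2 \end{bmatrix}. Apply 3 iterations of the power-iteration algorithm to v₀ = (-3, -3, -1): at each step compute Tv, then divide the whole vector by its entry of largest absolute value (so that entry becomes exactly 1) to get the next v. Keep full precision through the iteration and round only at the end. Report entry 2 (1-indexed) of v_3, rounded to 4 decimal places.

Tv0 = (-1.00000, 5.00000, 10.00000); divide by 10.00000 → v1 = (-0.10000, 0.50000, 1.00000)
Tv1 = (-2.70000, -1.90000, 1.20000); divide by -2.70000 → v2 = (1.00000, 0.70370, -0.44444)
Tv2 = (2.18519, -0.11111, -4.29630); divide by -4.29630 → v3 = (-0.50862, 0.02586, 1.00000)
Requested entry of v3: 3/116 = 0.0259

0.0259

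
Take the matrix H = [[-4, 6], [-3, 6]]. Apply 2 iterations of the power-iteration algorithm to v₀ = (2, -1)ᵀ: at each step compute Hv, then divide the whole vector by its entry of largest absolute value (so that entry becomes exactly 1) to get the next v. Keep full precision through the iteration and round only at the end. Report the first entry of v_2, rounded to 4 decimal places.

0.5333

Hv0 = (-14.00000, -12.00000); divide by -14.00000 → v1 = (1.00000, 0.85714)
Hv1 = (1.14286, 2.14286); divide by 2.14286 → v2 = (0.53333, 1.00000)
Requested entry of v2: -16/-30 = 0.5333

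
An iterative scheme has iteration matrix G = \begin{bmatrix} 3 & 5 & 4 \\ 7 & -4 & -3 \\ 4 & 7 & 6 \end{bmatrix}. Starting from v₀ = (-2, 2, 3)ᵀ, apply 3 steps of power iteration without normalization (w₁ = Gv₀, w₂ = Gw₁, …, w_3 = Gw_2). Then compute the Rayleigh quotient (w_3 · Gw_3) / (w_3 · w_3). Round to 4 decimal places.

λ ≈ 1.5215

w1 = Gv₀ = (16, -31, 24)
w2 = Gw1 = (-11, 164, -9)
w3 = Gw2 = (751, -706, 1050)
Gw3 = (2923, 4931, 4362)
w3·Gw3 = 751·2923 + (-706)·4931 + 1050·4362 = 3293987; w3·w3 = 751·751 + (-706)·(-706) + 1050·1050 = 2164937
λ ≈ 3293987/2164937 = 1.5215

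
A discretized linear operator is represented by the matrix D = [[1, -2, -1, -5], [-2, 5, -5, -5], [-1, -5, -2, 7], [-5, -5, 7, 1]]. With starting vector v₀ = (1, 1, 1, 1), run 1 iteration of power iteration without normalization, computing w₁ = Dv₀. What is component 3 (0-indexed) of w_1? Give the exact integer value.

w1 = Dv₀ = (1·1 + (-2)·1 + (-1)·1 + (-5)·1; (-2)·1 + 5·1 + (-5)·1 + (-5)·1; (-1)·1 + (-5)·1 + (-2)·1 + 7·1; (-5)·1 + (-5)·1 + 7·1 + 1·1) = (-7, -7, -1, -2)
The requested component of w1 is -2.

-2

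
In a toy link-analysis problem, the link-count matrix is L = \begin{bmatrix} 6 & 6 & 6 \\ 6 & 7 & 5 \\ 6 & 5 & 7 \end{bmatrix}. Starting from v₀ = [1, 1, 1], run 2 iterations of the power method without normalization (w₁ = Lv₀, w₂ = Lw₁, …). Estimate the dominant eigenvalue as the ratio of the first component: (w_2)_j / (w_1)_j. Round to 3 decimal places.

w1 = Lv₀ = (6·1 + 6·1 + 6·1; 6·1 + 7·1 + 5·1; 6·1 + 5·1 + 7·1) = (18, 18, 18)
w2 = Lw1 = (6·18 + 6·18 + 6·18; 6·18 + 7·18 + 5·18; 6·18 + 5·18 + 7·18) = (324, 324, 324)
Ratio at component: 324 / 18 = 18.000

18.000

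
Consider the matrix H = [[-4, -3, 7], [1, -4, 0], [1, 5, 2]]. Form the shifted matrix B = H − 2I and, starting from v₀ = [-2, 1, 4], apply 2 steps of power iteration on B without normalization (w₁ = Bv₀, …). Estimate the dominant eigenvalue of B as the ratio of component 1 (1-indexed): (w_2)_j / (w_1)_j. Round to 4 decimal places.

B = H − 2I has rows (-6, -3, 7); (1, -6, 0); (1, 5, 0)
w1 = Bv₀ = ((-6)·(-2) + (-3)·1 + 7·4; 1·(-2) + (-6)·1 + 0·4; 1·(-2) + 5·1 + 0·4) = (37, -8, 3)
w2 = Bw1 = ((-6)·37 + (-3)·(-8) + 7·3; 1·37 + (-6)·(-8) + 0·3; 1·37 + 5·(-8) + 0·3) = (-177, 85, -3)
Ratio: -177/37 = -4.7838

μ ≈ -4.7838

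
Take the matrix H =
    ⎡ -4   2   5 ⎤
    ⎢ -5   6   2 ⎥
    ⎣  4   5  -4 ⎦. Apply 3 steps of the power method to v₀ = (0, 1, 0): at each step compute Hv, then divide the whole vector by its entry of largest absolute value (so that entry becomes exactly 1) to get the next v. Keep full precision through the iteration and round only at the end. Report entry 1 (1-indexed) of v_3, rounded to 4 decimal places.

Hv0 = (2.00000, 6.00000, 5.00000); divide by 6.00000 → v1 = (0.33333, 1.00000, 0.83333)
Hv1 = (4.83333, 6.00000, 3.00000); divide by 6.00000 → v2 = (0.80556, 1.00000, 0.50000)
Hv2 = (1.27778, 2.97222, 6.22222); divide by 6.22222 → v3 = (0.20536, 0.47768, 1.00000)
Requested entry of v3: 46/224 = 0.2054

0.2054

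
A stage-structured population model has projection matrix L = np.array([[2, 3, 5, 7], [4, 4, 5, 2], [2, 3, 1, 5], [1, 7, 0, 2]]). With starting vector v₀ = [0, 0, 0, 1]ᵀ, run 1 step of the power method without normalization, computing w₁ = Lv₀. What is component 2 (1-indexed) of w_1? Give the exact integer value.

2

w1 = Lv₀ = (2·0 + 3·0 + 5·0 + 7·1; 4·0 + 4·0 + 5·0 + 2·1; 2·0 + 3·0 + 1·0 + 5·1; 1·0 + 7·0 + 0·0 + 2·1) = (7, 2, 5, 2)
The requested component of w1 is 2.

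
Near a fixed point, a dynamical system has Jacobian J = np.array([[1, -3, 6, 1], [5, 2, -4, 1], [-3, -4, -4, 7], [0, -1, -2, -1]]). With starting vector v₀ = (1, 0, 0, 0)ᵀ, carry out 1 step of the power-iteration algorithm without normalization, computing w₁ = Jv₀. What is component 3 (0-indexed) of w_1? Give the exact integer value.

w1 = Jv₀ = (1, 5, -3, 0)
The requested component of w1 is 0.

0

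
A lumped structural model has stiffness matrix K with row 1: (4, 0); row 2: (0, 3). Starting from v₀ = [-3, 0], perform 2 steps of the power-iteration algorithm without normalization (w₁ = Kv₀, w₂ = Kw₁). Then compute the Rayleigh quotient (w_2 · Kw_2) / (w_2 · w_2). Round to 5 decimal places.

4.00000

w1 = Kv₀ = (-12, 0)
w2 = Kw1 = (-48, 0)
Kw2 = (-192, 0)
w2·Kw2 = (-48)·(-192) + 0·0 = 9216; w2·w2 = (-48)·(-48) + 0·0 = 2304
λ ≈ 9216/2304 = 4.00000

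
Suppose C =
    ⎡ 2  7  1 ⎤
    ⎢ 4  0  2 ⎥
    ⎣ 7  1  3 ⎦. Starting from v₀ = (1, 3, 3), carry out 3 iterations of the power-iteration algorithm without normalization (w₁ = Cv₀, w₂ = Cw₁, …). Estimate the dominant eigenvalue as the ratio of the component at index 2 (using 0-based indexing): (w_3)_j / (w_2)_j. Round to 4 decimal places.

w1 = Cv₀ = (2·1 + 7·3 + 1·3; 4·1 + 0·3 + 2·3; 7·1 + 1·3 + 3·3) = (26, 10, 19)
w2 = Cw1 = (2·26 + 7·10 + 1·19; 4·26 + 0·10 + 2·19; 7·26 + 1·10 + 3·19) = (141, 142, 249)
w3 = Cw2 = (1525, 1062, 1876)
Ratio at component: 1876 / 249 = 7.5341

7.5341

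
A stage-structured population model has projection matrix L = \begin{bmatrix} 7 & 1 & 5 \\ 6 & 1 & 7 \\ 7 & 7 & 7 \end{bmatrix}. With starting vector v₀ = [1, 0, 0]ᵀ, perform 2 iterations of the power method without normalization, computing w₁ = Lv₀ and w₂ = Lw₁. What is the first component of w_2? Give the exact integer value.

w1 = Lv₀ = (7, 6, 7)
w2 = Lw1 = (90, 97, 140)
The requested component of w2 is 90.

90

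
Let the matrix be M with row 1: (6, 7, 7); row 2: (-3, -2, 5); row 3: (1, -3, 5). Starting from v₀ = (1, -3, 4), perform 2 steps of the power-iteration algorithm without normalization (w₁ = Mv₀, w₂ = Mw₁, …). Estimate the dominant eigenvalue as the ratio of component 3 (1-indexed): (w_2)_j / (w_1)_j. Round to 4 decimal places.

w1 = Mv₀ = (13, 23, 30)
w2 = Mw1 = (449, 65, 94)
Ratio at component: 94 / 30 = 3.1333

λ ≈ 3.1333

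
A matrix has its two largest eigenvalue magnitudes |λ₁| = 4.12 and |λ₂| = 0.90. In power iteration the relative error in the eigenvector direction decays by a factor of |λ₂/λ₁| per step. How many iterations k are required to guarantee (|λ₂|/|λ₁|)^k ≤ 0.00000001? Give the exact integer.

|λ₂/λ₁| = 0.90/4.12 = 0.21845
Need k ≥ ln(0.00000001) / ln(0.21845) = -18.4207 / -1.5212 ≈ 12.109
Smallest integer k satisfying the bound: 13

13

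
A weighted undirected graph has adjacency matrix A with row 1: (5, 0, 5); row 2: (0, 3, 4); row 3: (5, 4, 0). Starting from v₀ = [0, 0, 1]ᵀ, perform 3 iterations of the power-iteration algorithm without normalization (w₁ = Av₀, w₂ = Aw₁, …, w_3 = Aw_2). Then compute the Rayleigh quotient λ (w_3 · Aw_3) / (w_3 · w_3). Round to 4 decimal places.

8.4561

w1 = Av₀ = (5, 4, 0)
w2 = Aw1 = (25, 12, 41)
w3 = Aw2 = (330, 200, 173)
Aw3 = (2515, 1292, 2450)
w3·Aw3 = 330·2515 + 200·1292 + 173·2450 = 1512200; w3·w3 = 330·330 + 200·200 + 173·173 = 178829
λ ≈ 1512200/178829 = 8.4561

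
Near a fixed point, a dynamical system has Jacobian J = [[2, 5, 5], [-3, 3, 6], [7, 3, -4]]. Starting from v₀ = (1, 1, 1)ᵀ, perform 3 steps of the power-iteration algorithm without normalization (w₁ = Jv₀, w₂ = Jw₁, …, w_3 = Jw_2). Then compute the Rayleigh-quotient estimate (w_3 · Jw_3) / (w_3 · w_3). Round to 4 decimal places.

w1 = Jv₀ = (12, 6, 6)
w2 = Jw1 = (84, 18, 78)
w3 = Jw2 = (648, 270, 330)
Jw3 = (4296, 846, 4026)
w3·Jw3 = 648·4296 + 270·846 + 330·4026 = 4340808; w3·w3 = 648·648 + 270·270 + 330·330 = 601704
λ ≈ 4340808/601704 = 7.2142

λ ≈ 7.2142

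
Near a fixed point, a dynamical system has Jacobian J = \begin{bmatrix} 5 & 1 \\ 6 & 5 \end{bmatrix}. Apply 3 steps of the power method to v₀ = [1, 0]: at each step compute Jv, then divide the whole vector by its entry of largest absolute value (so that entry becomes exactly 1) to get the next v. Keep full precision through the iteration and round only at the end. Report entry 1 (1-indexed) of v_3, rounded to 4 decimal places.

Jv0 = (5.00000, 6.00000); divide by 6.00000 → v1 = (0.83333, 1.00000)
Jv1 = (5.16667, 10.00000); divide by 10.00000 → v2 = (0.51667, 1.00000)
Jv2 = (3.58333, 8.10000); divide by 8.10000 → v3 = (0.44239, 1.00000)
Requested entry of v3: 215/486 = 0.4424

0.4424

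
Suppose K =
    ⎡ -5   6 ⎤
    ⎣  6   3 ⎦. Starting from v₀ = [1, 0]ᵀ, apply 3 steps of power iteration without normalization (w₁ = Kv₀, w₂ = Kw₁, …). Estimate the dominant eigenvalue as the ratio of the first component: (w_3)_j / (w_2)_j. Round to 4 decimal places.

-6.1803

w1 = Kv₀ = ((-5)·1 + 6·0; 6·1 + 3·0) = (-5, 6)
w2 = Kw1 = ((-5)·(-5) + 6·6; 6·(-5) + 3·6) = (61, -12)
w3 = Kw2 = (-377, 330)
Ratio at component: -377 / 61 = -6.1803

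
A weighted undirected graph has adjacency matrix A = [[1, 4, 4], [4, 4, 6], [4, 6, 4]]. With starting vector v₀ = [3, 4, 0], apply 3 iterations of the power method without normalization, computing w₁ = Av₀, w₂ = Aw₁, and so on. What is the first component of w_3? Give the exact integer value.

3443

w1 = Av₀ = (1·3 + 4·4 + 4·0; 4·3 + 4·4 + 6·0; 4·3 + 6·4 + 4·0) = (19, 28, 36)
w2 = Aw1 = (1·19 + 4·28 + 4·36; 4·19 + 4·28 + 6·36; 4·19 + 6·28 + 4·36) = (275, 404, 388)
w3 = Aw2 = (3443, 5044, 5076)
The requested component of w3 is 3443.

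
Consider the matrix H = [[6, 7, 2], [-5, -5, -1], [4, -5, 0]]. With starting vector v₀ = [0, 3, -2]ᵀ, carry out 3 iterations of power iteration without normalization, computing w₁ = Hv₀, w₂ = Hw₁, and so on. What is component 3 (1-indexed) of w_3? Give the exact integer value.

w1 = Hv₀ = (17, -13, -15)
w2 = Hw1 = (-19, -5, 133)
w3 = Hw2 = (117, -13, -51)
The requested component of w3 is -51.

-51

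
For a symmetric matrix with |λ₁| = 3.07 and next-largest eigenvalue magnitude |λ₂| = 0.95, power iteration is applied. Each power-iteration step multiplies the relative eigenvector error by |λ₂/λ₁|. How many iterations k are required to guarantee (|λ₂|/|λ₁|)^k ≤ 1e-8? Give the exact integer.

16

|λ₂/λ₁| = 0.95/3.07 = 0.30945
Need k ≥ ln(1e-8) / ln(0.30945) = -18.4207 / -1.1730 ≈ 15.704
Smallest integer k satisfying the bound: 16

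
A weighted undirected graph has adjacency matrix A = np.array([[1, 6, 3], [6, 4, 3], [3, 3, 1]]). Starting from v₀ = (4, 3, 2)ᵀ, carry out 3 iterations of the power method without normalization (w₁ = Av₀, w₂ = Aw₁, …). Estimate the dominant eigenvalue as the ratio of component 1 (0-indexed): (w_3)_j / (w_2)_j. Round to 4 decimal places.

10.8963

w1 = Av₀ = (1·4 + 6·3 + 3·2; 6·4 + 4·3 + 3·2; 3·4 + 3·3 + 1·2) = (28, 42, 23)
w2 = Aw1 = (1·28 + 6·42 + 3·23; 6·28 + 4·42 + 3·23; 3·28 + 3·42 + 1·23) = (349, 405, 233)
w3 = Aw2 = (3478, 4413, 2495)
Ratio at component: 4413 / 405 = 10.8963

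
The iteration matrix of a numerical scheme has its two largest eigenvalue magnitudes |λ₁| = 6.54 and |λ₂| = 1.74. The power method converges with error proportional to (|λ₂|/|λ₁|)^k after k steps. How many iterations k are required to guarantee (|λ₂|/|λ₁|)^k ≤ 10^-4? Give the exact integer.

|λ₂/λ₁| = 1.74/6.54 = 0.26606
Need k ≥ ln(10^-4) / ln(0.26606) = -9.2103 / -1.3241 ≈ 6.956
Smallest integer k satisfying the bound: 7

7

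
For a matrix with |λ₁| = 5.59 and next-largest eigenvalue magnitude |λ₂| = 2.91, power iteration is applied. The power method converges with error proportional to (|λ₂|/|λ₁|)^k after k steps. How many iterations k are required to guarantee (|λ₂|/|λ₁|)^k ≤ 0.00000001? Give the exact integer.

|λ₂/λ₁| = 2.91/5.59 = 0.52057
Need k ≥ ln(0.00000001) / ln(0.52057) = -18.4207 / -0.6528 ≈ 28.217
Smallest integer k satisfying the bound: 29

29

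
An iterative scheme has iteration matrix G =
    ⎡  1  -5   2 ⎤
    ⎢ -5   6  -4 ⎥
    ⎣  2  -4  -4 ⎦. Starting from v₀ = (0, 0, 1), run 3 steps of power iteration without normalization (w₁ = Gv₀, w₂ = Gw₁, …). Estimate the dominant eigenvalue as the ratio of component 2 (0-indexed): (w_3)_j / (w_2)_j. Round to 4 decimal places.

w1 = Gv₀ = (1·0 + (-5)·0 + 2·1; (-5)·0 + 6·0 + (-4)·1; 2·0 + (-4)·0 + (-4)·1) = (2, -4, -4)
w2 = Gw1 = (1·2 + (-5)·(-4) + 2·(-4); (-5)·2 + 6·(-4) + (-4)·(-4); 2·2 + (-4)·(-4) + (-4)·(-4)) = (14, -18, 36)
w3 = Gw2 = (176, -322, -44)
Ratio at component: -44 / 36 = -1.2222

λ ≈ -1.2222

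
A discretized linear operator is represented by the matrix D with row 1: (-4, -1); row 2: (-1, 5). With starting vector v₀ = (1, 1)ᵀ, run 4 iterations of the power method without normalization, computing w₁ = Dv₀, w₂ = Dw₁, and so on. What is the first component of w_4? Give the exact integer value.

247

w1 = Dv₀ = ((-4)·1 + (-1)·1; (-1)·1 + 5·1) = (-5, 4)
w2 = Dw1 = ((-4)·(-5) + (-1)·4; (-1)·(-5) + 5·4) = (16, 25)
w3 = Dw2 = (-89, 109)
w4 = Dw3 = (247, 634)
The requested component of w4 is 247.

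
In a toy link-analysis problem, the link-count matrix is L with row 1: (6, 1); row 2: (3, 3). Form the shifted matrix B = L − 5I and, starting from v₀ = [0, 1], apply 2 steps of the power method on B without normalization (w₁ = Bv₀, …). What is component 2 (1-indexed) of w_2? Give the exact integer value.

B = L − 5I has rows (1, 1); (3, -2)
w1 = Bv₀ = (1·0 + 1·1; 3·0 + (-2)·1) = (1, -2)
w2 = Bw1 = (1·1 + 1·(-2); 3·1 + (-2)·(-2)) = (-1, 7)
Requested component of w2: 7

7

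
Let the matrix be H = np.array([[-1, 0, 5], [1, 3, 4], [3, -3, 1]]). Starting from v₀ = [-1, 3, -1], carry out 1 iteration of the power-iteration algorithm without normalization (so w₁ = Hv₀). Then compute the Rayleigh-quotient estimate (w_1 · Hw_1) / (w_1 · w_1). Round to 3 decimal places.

w1 = Hv₀ = ((-1)·(-1) + 0·3 + 5·(-1); 1·(-1) + 3·3 + 4·(-1); 3·(-1) + (-3)·3 + 1·(-1)) = (-4, 4, -13)
Hw1 = (-61, -44, -37)
w1·Hw1 = (-4)·(-61) + 4·(-44) + (-13)·(-37) = 549; w1·w1 = (-4)·(-4) + 4·4 + (-13)·(-13) = 201
λ ≈ 549/201 = 2.731

λ ≈ 2.731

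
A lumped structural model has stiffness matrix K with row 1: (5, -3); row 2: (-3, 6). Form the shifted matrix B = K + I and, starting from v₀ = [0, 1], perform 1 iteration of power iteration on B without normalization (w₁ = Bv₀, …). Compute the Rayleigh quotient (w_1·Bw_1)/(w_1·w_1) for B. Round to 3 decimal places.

B = K + I has rows (6, -3); (-3, 7)
w1 = Bv₀ = (-3, 7)
Bw1 = (-39, 58)
w1·Bw1 = 523; w1·w1 = 58; μ ≈ 523/58 = 9.017

μ ≈ 9.017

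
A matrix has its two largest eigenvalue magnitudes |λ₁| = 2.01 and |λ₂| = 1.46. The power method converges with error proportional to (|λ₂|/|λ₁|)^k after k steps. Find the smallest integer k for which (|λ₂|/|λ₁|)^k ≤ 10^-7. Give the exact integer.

51

|λ₂/λ₁| = 1.46/2.01 = 0.72637
Need k ≥ ln(10^-7) / ln(0.72637) = -16.1181 / -0.3197 ≈ 50.417
Smallest integer k satisfying the bound: 51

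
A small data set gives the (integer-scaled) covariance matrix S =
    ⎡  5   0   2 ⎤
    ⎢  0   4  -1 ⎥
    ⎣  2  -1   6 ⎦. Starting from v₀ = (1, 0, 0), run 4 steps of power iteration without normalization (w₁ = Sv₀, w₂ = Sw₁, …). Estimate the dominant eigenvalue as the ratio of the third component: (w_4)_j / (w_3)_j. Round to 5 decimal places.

8.12500

w1 = Sv₀ = (5·1 + 0·0 + 2·0; 0·1 + 4·0 + (-1)·0; 2·1 + (-1)·0 + 6·0) = (5, 0, 2)
w2 = Sw1 = (5·5 + 0·0 + 2·2; 0·5 + 4·0 + (-1)·2; 2·5 + (-1)·0 + 6·2) = (29, -2, 22)
w3 = Sw2 = (189, -30, 192)
w4 = Sw3 = (1329, -312, 1560)
Ratio at component: 1560 / 192 = 8.12500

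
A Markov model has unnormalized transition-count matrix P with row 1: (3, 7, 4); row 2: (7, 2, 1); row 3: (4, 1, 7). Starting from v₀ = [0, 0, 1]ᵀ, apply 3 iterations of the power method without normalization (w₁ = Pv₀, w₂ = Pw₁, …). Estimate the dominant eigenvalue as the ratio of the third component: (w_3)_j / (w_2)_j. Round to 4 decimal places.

10.4091

w1 = Pv₀ = (4, 1, 7)
w2 = Pw1 = (47, 37, 66)
w3 = Pw2 = (664, 469, 687)
Ratio at component: 687 / 66 = 10.4091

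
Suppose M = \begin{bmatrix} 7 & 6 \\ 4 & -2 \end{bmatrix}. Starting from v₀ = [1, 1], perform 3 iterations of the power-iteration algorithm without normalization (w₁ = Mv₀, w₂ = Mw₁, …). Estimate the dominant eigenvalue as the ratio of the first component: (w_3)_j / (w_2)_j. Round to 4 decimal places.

9.7961

w1 = Mv₀ = (13, 2)
w2 = Mw1 = (103, 48)
w3 = Mw2 = (1009, 316)
Ratio at component: 1009 / 103 = 9.7961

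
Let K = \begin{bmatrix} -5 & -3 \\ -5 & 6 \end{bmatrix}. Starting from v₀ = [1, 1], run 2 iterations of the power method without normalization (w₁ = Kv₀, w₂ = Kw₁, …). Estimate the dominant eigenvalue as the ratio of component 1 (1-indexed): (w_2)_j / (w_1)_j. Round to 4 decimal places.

λ ≈ -4.6250

w1 = Kv₀ = (-8, 1)
w2 = Kw1 = (37, 46)
Ratio at component: 37 / -8 = -4.6250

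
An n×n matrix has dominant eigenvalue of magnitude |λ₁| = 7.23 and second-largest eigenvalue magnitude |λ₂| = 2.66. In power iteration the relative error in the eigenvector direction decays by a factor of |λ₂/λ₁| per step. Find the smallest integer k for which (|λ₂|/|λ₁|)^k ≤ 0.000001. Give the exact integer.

|λ₂/λ₁| = 2.66/7.23 = 0.36791
Need k ≥ ln(0.000001) / ln(0.36791) = -13.8155 / -0.9999 ≈ 13.817
Smallest integer k satisfying the bound: 14

14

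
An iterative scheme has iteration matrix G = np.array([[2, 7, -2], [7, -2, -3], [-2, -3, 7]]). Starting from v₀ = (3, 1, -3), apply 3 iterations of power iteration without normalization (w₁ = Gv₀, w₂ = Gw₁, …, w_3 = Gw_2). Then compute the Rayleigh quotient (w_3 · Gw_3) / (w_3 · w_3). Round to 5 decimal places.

w1 = Gv₀ = (2·3 + 7·1 + (-2)·(-3); 7·3 + (-2)·1 + (-3)·(-3); (-2)·3 + (-3)·1 + 7·(-3)) = (19, 28, -30)
w2 = Gw1 = (2·19 + 7·28 + (-2)·(-30); 7·19 + (-2)·28 + (-3)·(-30); (-2)·19 + (-3)·28 + 7·(-30)) = (294, 167, -332)
w3 = Gw2 = (2421, 2720, -3413)
Gw3 = (30708, 21746, -36893)
w3·Gw3 = 2421·30708 + 2720·21746 + (-3413)·(-36893) = 259408997; w3·w3 = 2421·2421 + 2720·2720 + (-3413)·(-3413) = 24908210
λ ≈ 259408997/24908210 = 10.41460

10.41460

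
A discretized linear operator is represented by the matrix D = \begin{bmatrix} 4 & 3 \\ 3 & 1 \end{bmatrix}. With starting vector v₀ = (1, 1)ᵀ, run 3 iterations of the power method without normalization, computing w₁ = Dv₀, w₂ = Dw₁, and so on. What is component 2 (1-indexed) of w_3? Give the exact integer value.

145

w1 = Dv₀ = (4·1 + 3·1; 3·1 + 1·1) = (7, 4)
w2 = Dw1 = (4·7 + 3·4; 3·7 + 1·4) = (40, 25)
w3 = Dw2 = (235, 145)
The requested component of w3 is 145.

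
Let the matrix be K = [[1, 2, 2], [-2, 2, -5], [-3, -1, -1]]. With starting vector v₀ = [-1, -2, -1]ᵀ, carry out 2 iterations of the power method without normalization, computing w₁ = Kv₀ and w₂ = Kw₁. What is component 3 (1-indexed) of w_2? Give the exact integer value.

w1 = Kv₀ = (-7, 3, 6)
w2 = Kw1 = (11, -10, 12)
The requested component of w2 is 12.

12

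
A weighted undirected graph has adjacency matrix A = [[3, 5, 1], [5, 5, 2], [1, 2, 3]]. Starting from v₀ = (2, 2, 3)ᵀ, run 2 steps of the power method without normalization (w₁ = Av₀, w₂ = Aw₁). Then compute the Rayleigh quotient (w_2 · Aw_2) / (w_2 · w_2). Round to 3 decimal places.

λ ≈ 9.793

w1 = Av₀ = (3·2 + 5·2 + 1·3; 5·2 + 5·2 + 2·3; 1·2 + 2·2 + 3·3) = (19, 26, 15)
w2 = Aw1 = (3·19 + 5·26 + 1·15; 5·19 + 5·26 + 2·15; 1·19 + 2·26 + 3·15) = (202, 255, 116)
Aw2 = (1997, 2517, 1060)
w2·Aw2 = 202·1997 + 255·2517 + 116·1060 = 1168189; w2·w2 = 202·202 + 255·255 + 116·116 = 119285
λ ≈ 1168189/119285 = 9.793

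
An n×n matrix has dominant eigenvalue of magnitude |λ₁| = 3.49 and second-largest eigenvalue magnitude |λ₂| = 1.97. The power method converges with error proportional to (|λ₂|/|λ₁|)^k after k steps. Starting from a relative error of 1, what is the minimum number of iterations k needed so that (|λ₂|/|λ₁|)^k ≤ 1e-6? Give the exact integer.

|λ₂/λ₁| = 1.97/3.49 = 0.56447
Need k ≥ ln(1e-6) / ln(0.56447) = -13.8155 / -0.5719 ≈ 24.159
Smallest integer k satisfying the bound: 25

25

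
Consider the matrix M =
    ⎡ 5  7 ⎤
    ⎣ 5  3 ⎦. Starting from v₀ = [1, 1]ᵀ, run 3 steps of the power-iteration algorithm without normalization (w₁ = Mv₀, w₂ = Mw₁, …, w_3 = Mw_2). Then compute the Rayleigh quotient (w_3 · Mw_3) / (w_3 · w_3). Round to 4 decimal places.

w1 = Mv₀ = (5·1 + 7·1; 5·1 + 3·1) = (12, 8)
w2 = Mw1 = (5·12 + 7·8; 5·12 + 3·8) = (116, 84)
w3 = Mw2 = (1168, 832)
Mw3 = (11664, 8336)
w3·Mw3 = 1168·11664 + 832·8336 = 20559104; w3·w3 = 1168·1168 + 832·832 = 2056448
λ ≈ 20559104/2056448 = 9.9974

λ ≈ 9.9974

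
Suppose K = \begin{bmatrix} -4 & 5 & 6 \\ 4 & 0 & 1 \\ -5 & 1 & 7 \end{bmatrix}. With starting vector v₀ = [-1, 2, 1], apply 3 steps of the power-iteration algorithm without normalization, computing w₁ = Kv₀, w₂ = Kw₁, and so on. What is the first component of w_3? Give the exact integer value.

484

w1 = Kv₀ = ((-4)·(-1) + 5·2 + 6·1; 4·(-1) + 0·2 + 1·1; (-5)·(-1) + 1·2 + 7·1) = (20, -3, 14)
w2 = Kw1 = ((-4)·20 + 5·(-3) + 6·14; 4·20 + 0·(-3) + 1·14; (-5)·20 + 1·(-3) + 7·14) = (-11, 94, -5)
w3 = Kw2 = (484, -49, 114)
The requested component of w3 is 484.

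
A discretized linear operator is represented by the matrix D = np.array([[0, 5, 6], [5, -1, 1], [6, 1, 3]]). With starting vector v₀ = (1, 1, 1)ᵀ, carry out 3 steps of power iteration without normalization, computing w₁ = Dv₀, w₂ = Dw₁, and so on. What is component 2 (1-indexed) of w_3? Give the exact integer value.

w1 = Dv₀ = (0·1 + 5·1 + 6·1; 5·1 + (-1)·1 + 1·1; 6·1 + 1·1 + 3·1) = (11, 5, 10)
w2 = Dw1 = (0·11 + 5·5 + 6·10; 5·11 + (-1)·5 + 1·10; 6·11 + 1·5 + 3·10) = (85, 60, 101)
w3 = Dw2 = (906, 466, 873)
The requested component of w3 is 466.

466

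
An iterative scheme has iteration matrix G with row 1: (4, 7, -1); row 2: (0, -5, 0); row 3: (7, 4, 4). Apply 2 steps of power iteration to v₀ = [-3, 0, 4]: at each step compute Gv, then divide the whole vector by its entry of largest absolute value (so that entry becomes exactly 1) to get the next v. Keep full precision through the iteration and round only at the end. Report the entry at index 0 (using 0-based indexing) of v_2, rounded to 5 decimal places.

Gv0 = (-16.000000, 0.000000, -5.000000); divide by -16.000000 → v1 = (1.000000, 0.000000, 0.312500)
Gv1 = (3.687500, 0.000000, 8.250000); divide by 8.250000 → v2 = (0.446970, 0.000000, 1.000000)
Requested entry of v2: -59/-132 = 0.44697

0.44697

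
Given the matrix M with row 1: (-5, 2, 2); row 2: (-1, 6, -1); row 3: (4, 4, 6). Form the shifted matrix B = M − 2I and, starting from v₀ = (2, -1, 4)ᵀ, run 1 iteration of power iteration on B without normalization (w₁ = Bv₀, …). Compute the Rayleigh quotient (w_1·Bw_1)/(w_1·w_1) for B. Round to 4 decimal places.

μ ≈ 0.1277

B = M − 2I has rows (-7, 2, 2); (-1, 4, -1); (4, 4, 4)
w1 = Bv₀ = ((-7)·2 + 2·(-1) + 2·4; (-1)·2 + 4·(-1) + (-1)·4; 4·2 + 4·(-1) + 4·4) = (-8, -10, 20)
Bw1 = (76, -52, 8)
w1·Bw1 = 72; w1·w1 = 564; μ ≈ 72/564 = 0.1277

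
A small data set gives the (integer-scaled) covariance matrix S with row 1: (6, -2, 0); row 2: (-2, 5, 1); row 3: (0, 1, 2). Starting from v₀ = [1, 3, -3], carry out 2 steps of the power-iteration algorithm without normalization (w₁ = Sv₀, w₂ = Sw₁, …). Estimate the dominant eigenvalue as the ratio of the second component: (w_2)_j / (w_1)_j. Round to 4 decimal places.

w1 = Sv₀ = (0, 10, -3)
w2 = Sw1 = (-20, 47, 4)
Ratio at component: 47 / 10 = 4.7000

λ ≈ 4.7000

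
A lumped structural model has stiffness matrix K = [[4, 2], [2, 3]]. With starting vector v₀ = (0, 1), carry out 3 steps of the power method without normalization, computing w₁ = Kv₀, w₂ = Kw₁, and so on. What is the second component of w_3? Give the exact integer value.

w1 = Kv₀ = (2, 3)
w2 = Kw1 = (14, 13)
w3 = Kw2 = (82, 67)
The requested component of w3 is 67.

67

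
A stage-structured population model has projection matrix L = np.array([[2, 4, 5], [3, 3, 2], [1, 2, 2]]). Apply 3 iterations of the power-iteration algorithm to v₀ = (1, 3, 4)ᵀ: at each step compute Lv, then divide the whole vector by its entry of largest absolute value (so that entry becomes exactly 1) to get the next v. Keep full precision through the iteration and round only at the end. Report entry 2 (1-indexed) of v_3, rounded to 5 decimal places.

0.83795

Lv0 = (34.000000, 20.000000, 15.000000); divide by 34.000000 → v1 = (1.000000, 0.588235, 0.441176)
Lv1 = (6.558824, 5.647059, 3.058824); divide by 6.558824 → v2 = (1.000000, 0.860987, 0.466368)
Lv2 = (7.775785, 6.515695, 3.654709); divide by 7.775785 → v3 = (1.000000, 0.837947, 0.470012)
Requested entry of v3: 1453/1734 = 0.83795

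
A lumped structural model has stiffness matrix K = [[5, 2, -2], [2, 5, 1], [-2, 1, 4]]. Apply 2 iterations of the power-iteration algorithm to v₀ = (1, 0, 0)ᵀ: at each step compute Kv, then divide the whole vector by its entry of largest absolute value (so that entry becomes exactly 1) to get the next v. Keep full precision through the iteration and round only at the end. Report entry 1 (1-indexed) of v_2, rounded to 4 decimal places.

Kv0 = (5.00000, 2.00000, -2.00000); divide by 5.00000 → v1 = (1.00000, 0.40000, -0.40000)
Kv1 = (6.60000, 3.60000, -3.20000); divide by 6.60000 → v2 = (1.00000, 0.54545, -0.48485)
Requested entry of v2: 33/33 = 1.0000

1.0000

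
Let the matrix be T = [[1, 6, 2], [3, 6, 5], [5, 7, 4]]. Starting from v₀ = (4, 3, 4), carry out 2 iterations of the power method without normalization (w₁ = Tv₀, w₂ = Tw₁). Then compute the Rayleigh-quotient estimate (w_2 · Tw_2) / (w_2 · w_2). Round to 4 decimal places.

w1 = Tv₀ = (30, 50, 57)
w2 = Tw1 = (444, 675, 728)
Tw2 = (5950, 9022, 9857)
w2·Tw2 = 444·5950 + 675·9022 + 728·9857 = 15907546; w2·w2 = 444·444 + 675·675 + 728·728 = 1182745
λ ≈ 15907546/1182745 = 13.4497

λ ≈ 13.4497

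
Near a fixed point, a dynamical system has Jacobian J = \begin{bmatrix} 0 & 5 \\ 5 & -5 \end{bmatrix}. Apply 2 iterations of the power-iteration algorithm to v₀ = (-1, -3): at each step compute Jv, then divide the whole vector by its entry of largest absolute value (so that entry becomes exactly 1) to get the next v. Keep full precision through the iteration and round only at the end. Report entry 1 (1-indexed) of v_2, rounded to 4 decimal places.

-0.4000

Jv0 = (-15.00000, 10.00000); divide by -15.00000 → v1 = (1.00000, -0.66667)
Jv1 = (-3.33333, 8.33333); divide by 8.33333 → v2 = (-0.40000, 1.00000)
Requested entry of v2: 50/-125 = -0.4000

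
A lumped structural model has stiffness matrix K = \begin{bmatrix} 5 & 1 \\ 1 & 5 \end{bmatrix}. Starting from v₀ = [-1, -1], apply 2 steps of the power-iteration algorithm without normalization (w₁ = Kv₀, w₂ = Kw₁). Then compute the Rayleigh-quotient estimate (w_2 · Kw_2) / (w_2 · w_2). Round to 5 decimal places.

6.00000

w1 = Kv₀ = (-6, -6)
w2 = Kw1 = (-36, -36)
Kw2 = (-216, -216)
w2·Kw2 = (-36)·(-216) + (-36)·(-216) = 15552; w2·w2 = (-36)·(-36) + (-36)·(-36) = 2592
λ ≈ 15552/2592 = 6.00000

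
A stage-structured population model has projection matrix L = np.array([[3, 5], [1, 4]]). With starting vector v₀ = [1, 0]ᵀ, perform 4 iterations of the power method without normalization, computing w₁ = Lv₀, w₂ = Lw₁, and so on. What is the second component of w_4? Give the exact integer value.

w1 = Lv₀ = (3·1 + 5·0; 1·1 + 4·0) = (3, 1)
w2 = Lw1 = (3·3 + 5·1; 1·3 + 4·1) = (14, 7)
w3 = Lw2 = (77, 42)
w4 = Lw3 = (441, 245)
The requested component of w4 is 245.

245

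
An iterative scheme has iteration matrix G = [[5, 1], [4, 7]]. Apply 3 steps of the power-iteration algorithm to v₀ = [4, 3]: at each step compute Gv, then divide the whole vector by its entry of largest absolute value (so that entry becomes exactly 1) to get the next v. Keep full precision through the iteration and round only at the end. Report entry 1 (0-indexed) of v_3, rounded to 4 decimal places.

Gv0 = (23.00000, 37.00000); divide by 37.00000 → v1 = (0.62162, 1.00000)
Gv1 = (4.10811, 9.48649); divide by 9.48649 → v2 = (0.43305, 1.00000)
Gv2 = (3.16524, 8.73219); divide by 8.73219 → v3 = (0.36248, 1.00000)
Requested entry of v3: 3065/3065 = 1.0000

1.0000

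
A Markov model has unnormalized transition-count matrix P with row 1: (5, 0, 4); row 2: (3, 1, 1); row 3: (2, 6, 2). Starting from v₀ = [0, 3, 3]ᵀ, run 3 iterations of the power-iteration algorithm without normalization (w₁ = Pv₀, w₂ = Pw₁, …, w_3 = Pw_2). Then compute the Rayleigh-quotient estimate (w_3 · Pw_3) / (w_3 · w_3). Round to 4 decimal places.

w1 = Pv₀ = (12, 6, 24)
w2 = Pw1 = (156, 66, 108)
w3 = Pw2 = (1212, 642, 924)
Pw3 = (9756, 5202, 8124)
w3·Pw3 = 1212·9756 + 642·5202 + 924·8124 = 22670532; w3·w3 = 1212·1212 + 642·642 + 924·924 = 2734884
λ ≈ 22670532/2734884 = 8.2894

8.2894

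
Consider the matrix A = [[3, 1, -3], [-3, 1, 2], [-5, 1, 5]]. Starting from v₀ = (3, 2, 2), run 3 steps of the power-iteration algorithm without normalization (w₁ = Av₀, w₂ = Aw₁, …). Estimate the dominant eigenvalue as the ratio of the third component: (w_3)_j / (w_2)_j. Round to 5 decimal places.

w1 = Av₀ = (5, -3, -3)
w2 = Aw1 = (21, -24, -43)
w3 = Aw2 = (168, -173, -344)
Ratio at component: -344 / -43 = 8.00000

λ ≈ 8.00000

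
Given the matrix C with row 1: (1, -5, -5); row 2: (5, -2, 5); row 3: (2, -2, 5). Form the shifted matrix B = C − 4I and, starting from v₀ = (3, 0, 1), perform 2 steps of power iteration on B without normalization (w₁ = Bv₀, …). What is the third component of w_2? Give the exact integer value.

B = C − 4I has rows (-3, -5, -5); (5, -6, 5); (2, -2, 1)
w1 = Bv₀ = (-14, 20, 7)
w2 = Bw1 = (-93, -155, -61)
Requested component of w2: -61

-61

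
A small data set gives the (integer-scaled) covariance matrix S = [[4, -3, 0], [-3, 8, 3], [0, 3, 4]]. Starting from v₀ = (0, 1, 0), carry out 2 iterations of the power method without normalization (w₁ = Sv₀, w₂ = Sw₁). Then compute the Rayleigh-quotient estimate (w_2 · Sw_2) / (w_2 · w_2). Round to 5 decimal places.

λ ≈ 10.68957

w1 = Sv₀ = (4·0 + (-3)·1 + 0·0; (-3)·0 + 8·1 + 3·0; 0·0 + 3·1 + 4·0) = (-3, 8, 3)
w2 = Sw1 = (4·(-3) + (-3)·8 + 0·3; (-3)·(-3) + 8·8 + 3·3; 0·(-3) + 3·8 + 4·3) = (-36, 82, 36)
Sw2 = (-390, 872, 390)
w2·Sw2 = (-36)·(-390) + 82·872 + 36·390 = 99584; w2·w2 = (-36)·(-36) + 82·82 + 36·36 = 9316
λ ≈ 99584/9316 = 10.68957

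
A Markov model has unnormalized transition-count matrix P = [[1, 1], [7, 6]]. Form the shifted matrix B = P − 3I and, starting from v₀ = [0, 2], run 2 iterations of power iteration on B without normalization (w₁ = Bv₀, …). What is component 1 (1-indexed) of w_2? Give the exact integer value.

2

B = P − 3I has rows (-2, 1); (7, 3)
w1 = Bv₀ = (2, 6)
w2 = Bw1 = (2, 32)
Requested component of w2: 2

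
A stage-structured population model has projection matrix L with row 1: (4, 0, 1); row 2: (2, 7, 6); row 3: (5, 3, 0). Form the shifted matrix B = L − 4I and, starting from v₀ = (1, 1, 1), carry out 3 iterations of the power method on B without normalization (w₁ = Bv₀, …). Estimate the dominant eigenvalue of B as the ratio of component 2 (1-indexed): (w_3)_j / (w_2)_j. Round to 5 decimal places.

μ ≈ 5.37288

B = L − 4I has rows (0, 0, 1); (2, 3, 6); (5, 3, -4)
w1 = Bv₀ = (0·1 + 0·1 + 1·1; 2·1 + 3·1 + 6·1; 5·1 + 3·1 + (-4)·1) = (1, 11, 4)
w2 = Bw1 = (0·1 + 0·11 + 1·4; 2·1 + 3·11 + 6·4; 5·1 + 3·11 + (-4)·4) = (4, 59, 22)
w3 = Bw2 = (22, 317, 109)
Ratio: 317/59 = 5.37288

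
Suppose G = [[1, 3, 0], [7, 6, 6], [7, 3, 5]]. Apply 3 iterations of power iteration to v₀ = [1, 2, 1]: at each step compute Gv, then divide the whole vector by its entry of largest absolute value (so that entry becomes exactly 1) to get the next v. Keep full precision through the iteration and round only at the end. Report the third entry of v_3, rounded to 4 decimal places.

0.6932

Gv0 = (7.00000, 25.00000, 18.00000); divide by 25.00000 → v1 = (0.28000, 1.00000, 0.72000)
Gv1 = (3.28000, 12.28000, 8.56000); divide by 12.28000 → v2 = (0.26710, 1.00000, 0.69707)
Gv2 = (3.26710, 12.05212, 8.35505); divide by 12.05212 → v3 = (0.27108, 1.00000, 0.69324)
Requested entry of v3: 2565/3700 = 0.6932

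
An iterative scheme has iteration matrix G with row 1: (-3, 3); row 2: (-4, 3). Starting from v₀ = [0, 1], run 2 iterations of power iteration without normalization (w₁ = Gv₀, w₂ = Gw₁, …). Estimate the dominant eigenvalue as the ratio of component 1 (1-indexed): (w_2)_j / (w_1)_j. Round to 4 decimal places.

w1 = Gv₀ = ((-3)·0 + 3·1; (-4)·0 + 3·1) = (3, 3)
w2 = Gw1 = ((-3)·3 + 3·3; (-4)·3 + 3·3) = (0, -3)
Ratio at component: 0 / 3 = 0.0000

λ ≈ 0.0000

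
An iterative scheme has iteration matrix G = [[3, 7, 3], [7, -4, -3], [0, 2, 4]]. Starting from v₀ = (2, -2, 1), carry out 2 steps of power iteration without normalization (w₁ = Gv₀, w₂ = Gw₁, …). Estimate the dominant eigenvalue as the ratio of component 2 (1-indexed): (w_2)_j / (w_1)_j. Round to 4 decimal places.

-5.8421

w1 = Gv₀ = (-5, 19, 0)
w2 = Gw1 = (118, -111, 38)
Ratio at component: -111 / 19 = -5.8421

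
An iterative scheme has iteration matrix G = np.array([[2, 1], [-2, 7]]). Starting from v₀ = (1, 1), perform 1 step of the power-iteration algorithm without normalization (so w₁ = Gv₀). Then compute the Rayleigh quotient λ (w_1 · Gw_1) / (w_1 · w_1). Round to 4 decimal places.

λ ≈ 5.2353

w1 = Gv₀ = (3, 5)
Gw1 = (11, 29)
w1·Gw1 = 3·11 + 5·29 = 178; w1·w1 = 3·3 + 5·5 = 34
λ ≈ 178/34 = 5.2353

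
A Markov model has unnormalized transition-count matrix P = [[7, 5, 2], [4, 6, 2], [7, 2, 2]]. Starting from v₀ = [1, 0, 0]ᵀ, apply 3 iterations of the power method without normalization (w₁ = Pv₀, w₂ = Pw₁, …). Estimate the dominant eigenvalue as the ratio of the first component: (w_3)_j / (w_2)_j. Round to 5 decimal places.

w1 = Pv₀ = (7·1 + 5·0 + 2·0; 4·1 + 6·0 + 2·0; 7·1 + 2·0 + 2·0) = (7, 4, 7)
w2 = Pw1 = (7·7 + 5·4 + 2·7; 4·7 + 6·4 + 2·7; 7·7 + 2·4 + 2·7) = (83, 66, 71)
w3 = Pw2 = (1053, 870, 855)
Ratio at component: 1053 / 83 = 12.68675

λ ≈ 12.68675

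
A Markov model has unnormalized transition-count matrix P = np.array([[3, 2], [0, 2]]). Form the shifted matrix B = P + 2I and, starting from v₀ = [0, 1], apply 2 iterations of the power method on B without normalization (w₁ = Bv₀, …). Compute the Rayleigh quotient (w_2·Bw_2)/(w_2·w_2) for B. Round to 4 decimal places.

5.5517

B = P + 2I has rows (5, 2); (0, 4)
w1 = Bv₀ = (2, 4)
w2 = Bw1 = (18, 16)
Bw2 = (122, 64)
w2·Bw2 = 3220; w2·w2 = 580; μ ≈ 3220/580 = 5.5517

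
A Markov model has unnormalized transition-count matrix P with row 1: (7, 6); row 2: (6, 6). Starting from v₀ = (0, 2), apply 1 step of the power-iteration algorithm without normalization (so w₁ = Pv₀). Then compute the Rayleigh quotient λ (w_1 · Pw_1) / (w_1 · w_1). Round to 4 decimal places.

λ ≈ 12.5000

w1 = Pv₀ = (7·0 + 6·2; 6·0 + 6·2) = (12, 12)
Pw1 = (156, 144)
w1·Pw1 = 12·156 + 12·144 = 3600; w1·w1 = 12·12 + 12·12 = 288
λ ≈ 3600/288 = 12.5000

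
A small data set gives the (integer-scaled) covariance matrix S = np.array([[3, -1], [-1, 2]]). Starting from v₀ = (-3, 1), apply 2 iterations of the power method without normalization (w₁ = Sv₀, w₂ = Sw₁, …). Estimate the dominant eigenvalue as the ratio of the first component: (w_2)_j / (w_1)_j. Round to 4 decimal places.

λ ≈ 3.5000

w1 = Sv₀ = (3·(-3) + (-1)·1; (-1)·(-3) + 2·1) = (-10, 5)
w2 = Sw1 = (3·(-10) + (-1)·5; (-1)·(-10) + 2·5) = (-35, 20)
Ratio at component: -35 / -10 = 3.5000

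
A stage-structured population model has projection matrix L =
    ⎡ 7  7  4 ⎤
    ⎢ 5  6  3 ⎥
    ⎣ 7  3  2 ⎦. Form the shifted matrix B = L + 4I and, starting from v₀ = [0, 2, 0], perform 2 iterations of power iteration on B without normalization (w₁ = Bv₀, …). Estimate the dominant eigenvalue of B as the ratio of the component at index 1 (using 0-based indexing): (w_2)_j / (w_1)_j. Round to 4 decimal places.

14.4000

B = L + 4I has rows (11, 7, 4); (5, 10, 3); (7, 3, 6)
w1 = Bv₀ = (14, 20, 6)
w2 = Bw1 = (318, 288, 194)
Ratio: 288/20 = 14.4000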